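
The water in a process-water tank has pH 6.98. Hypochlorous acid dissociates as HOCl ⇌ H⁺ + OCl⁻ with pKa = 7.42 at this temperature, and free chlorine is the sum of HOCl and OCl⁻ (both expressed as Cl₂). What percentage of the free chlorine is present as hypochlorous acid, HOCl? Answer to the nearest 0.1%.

[OCl⁻]/[HOCl] = 10^(pH − pKa) = 10^(6.98 − 7.42) = 10^-0.44 = 0.3631.
Fraction as HOCl = 1 / (1 + 0.3631) = 0.7336.

73.4%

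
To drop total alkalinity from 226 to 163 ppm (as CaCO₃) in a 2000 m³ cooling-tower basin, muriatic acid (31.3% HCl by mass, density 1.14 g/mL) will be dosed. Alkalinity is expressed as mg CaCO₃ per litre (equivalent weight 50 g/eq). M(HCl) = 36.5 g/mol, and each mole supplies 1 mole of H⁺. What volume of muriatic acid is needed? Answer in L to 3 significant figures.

258 L

Volume: 2000 m³ = 2,000,000 L.
Alkalinity to neutralize: (226 − 163) = 63 mg/L as CaCO₃ × 2,000,000 L = 126,000 g as CaCO₃.
Equivalents of H⁺ required: 126,000 ÷ 50 g/eq = 2520 eq = 2520 mol HCl.
Mass of HCl: 2520 × 36.5 = 91,980 g.
Mass of 31.3% solution: 91,980 / 0.313 = 293,900 g.
Volume: 293,900 g ÷ 1.14 g/mL = 257,800 mL.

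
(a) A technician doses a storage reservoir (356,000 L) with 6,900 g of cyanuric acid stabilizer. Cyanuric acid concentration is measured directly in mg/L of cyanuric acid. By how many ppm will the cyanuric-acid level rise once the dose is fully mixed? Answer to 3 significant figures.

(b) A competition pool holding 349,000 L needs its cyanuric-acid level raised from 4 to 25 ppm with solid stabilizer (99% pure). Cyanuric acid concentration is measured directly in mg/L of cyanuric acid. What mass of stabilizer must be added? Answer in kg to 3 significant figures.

(a) 19.4 ppm; (b) 7.40 kg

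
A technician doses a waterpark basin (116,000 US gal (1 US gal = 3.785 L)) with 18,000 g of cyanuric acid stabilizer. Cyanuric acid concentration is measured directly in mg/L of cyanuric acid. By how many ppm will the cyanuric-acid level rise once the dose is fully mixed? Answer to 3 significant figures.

41.0 ppm

Volume: 116,000 US gal × 3.785 L/gal = 439,060 L.
Rise: 18,000 g / 439,060 L × 1000 = 41 mg/L.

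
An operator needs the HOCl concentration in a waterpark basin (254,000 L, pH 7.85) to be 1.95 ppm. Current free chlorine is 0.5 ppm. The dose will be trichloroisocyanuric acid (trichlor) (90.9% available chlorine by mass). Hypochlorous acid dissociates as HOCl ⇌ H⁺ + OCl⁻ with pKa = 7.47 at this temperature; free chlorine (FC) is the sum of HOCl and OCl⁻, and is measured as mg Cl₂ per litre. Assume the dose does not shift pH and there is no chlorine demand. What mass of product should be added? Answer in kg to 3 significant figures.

1.71 kg

[OCl⁻]/[HOCl] = 10^(pH − pKa) = 10^(7.85 − 7.47) = 2.399; fraction as HOCl = 1/(1 + 2.399) = 0.2942.
Free chlorine required for 1.95 ppm HOCl: 1.95 / 0.2942 = 6.628 ppm.
FC to add: 6.628 − 0.5 = 6.128 mg/L as Cl₂.
Cl₂ equivalent: 6.128 mg/L × 254,000 L = 1556 g.
Product at 90.9% available Cl: 1556 / 0.909 = 1712 g.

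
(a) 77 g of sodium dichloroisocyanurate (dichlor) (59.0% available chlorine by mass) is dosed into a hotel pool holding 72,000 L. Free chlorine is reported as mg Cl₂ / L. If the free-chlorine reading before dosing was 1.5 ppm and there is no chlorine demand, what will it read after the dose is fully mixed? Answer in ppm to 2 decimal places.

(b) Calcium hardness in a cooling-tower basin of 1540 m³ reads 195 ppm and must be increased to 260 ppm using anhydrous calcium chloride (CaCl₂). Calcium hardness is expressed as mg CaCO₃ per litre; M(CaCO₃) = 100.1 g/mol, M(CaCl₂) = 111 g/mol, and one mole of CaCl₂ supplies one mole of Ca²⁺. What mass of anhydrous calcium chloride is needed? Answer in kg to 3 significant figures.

(a) Available chlorine delivered: 77 g × 0.59 = 45.43 g as Cl₂.
(a) Concentration rise: 45.43 g / 72,000 L = 0.631 mg/L = 0.63 ppm.
(a) Final FC: 1.5 + 0.63 = 2.13 ppm.

(b) Volume: 1540 m³ = 1,540,000 L.
(b) Hardness to add: (260 − 195) = 65 mg/L as CaCO₃ × 1,540,000 L = 100,100 g as CaCO₃.
(b) Moles of Ca²⁺ (1 mol Ca²⁺ ≡ 1 mol CaCO₃): 100,100 / 100.1 g/mol = 1000 mol.
(b) Mass of CaCl₂: 1000 × 111 = 111,000 g.

(a) 2.13 ppm; (b) 111 kg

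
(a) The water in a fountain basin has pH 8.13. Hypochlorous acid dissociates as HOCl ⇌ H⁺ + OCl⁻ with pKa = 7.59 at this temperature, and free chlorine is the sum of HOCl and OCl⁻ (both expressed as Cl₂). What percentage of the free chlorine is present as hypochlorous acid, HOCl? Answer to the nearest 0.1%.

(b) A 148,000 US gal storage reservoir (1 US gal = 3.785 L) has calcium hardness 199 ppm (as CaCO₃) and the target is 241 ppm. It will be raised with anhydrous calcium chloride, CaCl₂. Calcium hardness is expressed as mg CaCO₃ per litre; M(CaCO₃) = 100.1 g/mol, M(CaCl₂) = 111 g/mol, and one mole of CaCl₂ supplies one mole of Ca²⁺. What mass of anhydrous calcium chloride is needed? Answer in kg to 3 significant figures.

(a) [OCl⁻]/[HOCl] = 10^(pH − pKa) = 10^(8.13 − 7.59) = 10^0.54 = 3.467.
(a) Fraction as HOCl = 1 / (1 + 3.467) = 0.2238.

(b) Volume: 148,000 US gal × 3.785 L/gal = 560,180 L.
(b) Hardness to add: (241 − 199) = 42 mg/L as CaCO₃ × 560,180 L = 23,530 g as CaCO₃.
(b) Moles of Ca²⁺ (1 mol Ca²⁺ ≡ 1 mol CaCO₃): 23,530 / 100.1 g/mol = 235 mol.
(b) Mass of CaCl₂: 235 × 111 = 26,090 g.

(a) 22.4%; (b) 26.1 kg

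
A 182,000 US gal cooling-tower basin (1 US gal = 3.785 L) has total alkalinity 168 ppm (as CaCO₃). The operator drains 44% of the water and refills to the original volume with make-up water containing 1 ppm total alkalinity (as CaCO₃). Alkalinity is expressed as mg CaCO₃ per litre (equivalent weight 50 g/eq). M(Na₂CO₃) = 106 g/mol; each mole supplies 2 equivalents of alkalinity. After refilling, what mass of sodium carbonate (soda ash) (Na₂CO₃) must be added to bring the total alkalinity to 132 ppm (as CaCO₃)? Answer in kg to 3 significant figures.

27.4 kg

Volume: 182,000 US gal × 3.785 L/gal = 688,870 L.
After draining 44% and refilling: 168 × 0.56 + 1 × 0.44 = 94.52 ppm.
Deficit to target: 132 − 94.52 = 37.48 mg/L.
As CaCO₃: 37.48 mg/L × 688,870 L = 25,820 g; ÷ 50 g/eq ÷ 2 = 258.2 mol Na₂CO₃.
Mass: 258.2 × 106 = 27,370 g.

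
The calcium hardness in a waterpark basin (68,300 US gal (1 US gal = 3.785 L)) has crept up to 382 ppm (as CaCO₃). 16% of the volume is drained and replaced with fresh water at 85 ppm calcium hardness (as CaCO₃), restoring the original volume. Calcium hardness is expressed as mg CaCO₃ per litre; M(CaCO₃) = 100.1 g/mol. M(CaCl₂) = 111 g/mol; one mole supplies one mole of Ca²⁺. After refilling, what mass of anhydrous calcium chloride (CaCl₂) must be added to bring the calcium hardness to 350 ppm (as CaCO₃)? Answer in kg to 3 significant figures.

4.45 kg

Volume: 68,300 US gal × 3.785 L/gal = 258,516 L.
After draining 16% and refilling: 382 × 0.84 + 85 × 0.16 = 334.48 ppm.
Deficit to target: 350 − 334.48 = 15.52 mg/L.
As CaCO₃: 15.52 mg/L × 258,516 L = 4012 g; ÷ 100.1 = 40.08 mol Ca²⁺.
Mass: 40.08 × 111 = 4449 g.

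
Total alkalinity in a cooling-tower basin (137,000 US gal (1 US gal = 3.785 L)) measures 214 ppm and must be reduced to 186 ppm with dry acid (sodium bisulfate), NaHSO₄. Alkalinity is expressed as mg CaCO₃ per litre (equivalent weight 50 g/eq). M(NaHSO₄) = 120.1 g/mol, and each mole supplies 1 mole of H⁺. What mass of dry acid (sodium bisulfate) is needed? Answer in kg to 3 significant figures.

Volume: 137,000 US gal × 3.785 L/gal = 518,545 L.
Alkalinity to neutralize: (214 − 186) = 28 mg/L as CaCO₃ × 518,545 L = 14,520 g as CaCO₃.
Equivalents of H⁺ required: 14,520 ÷ 50 g/eq = 290.4 eq = 290.4 mol NaHSO₄.
Mass of NaHSO₄: 290.4 × 120.1 = 34,880 g.

34.9 kg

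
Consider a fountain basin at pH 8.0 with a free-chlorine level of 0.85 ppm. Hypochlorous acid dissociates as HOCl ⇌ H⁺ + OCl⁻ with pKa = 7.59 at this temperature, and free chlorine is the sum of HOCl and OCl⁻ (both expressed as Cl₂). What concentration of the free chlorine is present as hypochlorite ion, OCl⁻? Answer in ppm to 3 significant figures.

0.612 ppm

[OCl⁻]/[HOCl] = 10^(pH − pKa) = 10^(8.0 − 7.59) = 10^0.41 = 2.57.
Fraction as HOCl = 1 / (1 + 2.57) = 0.2801.
OCl⁻ = (1 − 0.2801) × 0.85 ppm = 0.6119 ppm.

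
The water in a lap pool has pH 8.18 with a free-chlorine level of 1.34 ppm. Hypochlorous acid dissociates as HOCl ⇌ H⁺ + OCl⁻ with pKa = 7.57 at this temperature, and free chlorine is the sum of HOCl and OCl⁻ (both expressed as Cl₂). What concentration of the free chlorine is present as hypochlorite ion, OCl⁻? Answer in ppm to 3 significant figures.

1.08 ppm

[OCl⁻]/[HOCl] = 10^(pH − pKa) = 10^(8.18 − 7.57) = 10^0.61 = 4.074.
Fraction as HOCl = 1 / (1 + 4.074) = 0.1971.
OCl⁻ = (1 − 0.1971) × 1.34 ppm = 1.076 ppm.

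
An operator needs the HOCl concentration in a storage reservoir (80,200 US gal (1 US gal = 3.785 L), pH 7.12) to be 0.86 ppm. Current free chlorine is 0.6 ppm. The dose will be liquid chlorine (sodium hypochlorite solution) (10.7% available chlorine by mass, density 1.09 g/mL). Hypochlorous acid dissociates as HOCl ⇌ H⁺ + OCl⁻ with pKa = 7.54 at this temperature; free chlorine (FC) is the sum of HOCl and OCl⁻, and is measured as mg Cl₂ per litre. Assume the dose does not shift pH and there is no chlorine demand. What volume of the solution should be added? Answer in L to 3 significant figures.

1.53 L

Volume: 80,200 US gal × 3.785 L/gal = 303,557 L.
[OCl⁻]/[HOCl] = 10^(pH − pKa) = 10^(7.12 − 7.54) = 0.3802; fraction as HOCl = 1/(1 + 0.3802) = 0.7245.
Free chlorine required for 0.86 ppm HOCl: 0.86 / 0.7245 = 1.187 ppm.
FC to add: 1.187 − 0.6 = 0.587 mg/L as Cl₂.
Cl₂ equivalent: 0.587 mg/L × 303,557 L = 178.2 g.
Product at 10.7% available Cl: 178.2 / 0.107 = 1665 g.
Volume: 1665 g ÷ 1.09 g/mL = 1528 mL.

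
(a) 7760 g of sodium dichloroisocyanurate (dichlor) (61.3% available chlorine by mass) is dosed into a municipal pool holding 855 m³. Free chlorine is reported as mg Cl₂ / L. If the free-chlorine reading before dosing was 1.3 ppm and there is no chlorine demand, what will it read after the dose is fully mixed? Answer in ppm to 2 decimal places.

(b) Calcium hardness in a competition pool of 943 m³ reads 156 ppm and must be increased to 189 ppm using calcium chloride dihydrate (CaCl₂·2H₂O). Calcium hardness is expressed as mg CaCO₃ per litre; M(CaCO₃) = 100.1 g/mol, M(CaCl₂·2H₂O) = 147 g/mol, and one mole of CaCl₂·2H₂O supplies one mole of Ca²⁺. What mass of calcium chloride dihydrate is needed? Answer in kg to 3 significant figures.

(a) 6.86 ppm; (b) 45.7 kg

(a) Volume: 855 m³ = 855,000 L.
(a) Available chlorine delivered: 7760 g × 0.613 = 4757 g as Cl₂.
(a) Concentration rise: 4757 g / 855,000 L = 5.564 mg/L = 5.56 ppm.
(a) Final FC: 1.3 + 5.56 = 6.86 ppm.

(b) Volume: 943 m³ = 943,000 L.
(b) Hardness to add: (189 − 156) = 33 mg/L as CaCO₃ × 943,000 L = 31,120 g as CaCO₃.
(b) Moles of Ca²⁺ (1 mol Ca²⁺ ≡ 1 mol CaCO₃): 31,120 / 100.1 g/mol = 310.9 mol.
(b) Mass of CaCl₂·2H₂O: 310.9 × 147 = 45,700 g.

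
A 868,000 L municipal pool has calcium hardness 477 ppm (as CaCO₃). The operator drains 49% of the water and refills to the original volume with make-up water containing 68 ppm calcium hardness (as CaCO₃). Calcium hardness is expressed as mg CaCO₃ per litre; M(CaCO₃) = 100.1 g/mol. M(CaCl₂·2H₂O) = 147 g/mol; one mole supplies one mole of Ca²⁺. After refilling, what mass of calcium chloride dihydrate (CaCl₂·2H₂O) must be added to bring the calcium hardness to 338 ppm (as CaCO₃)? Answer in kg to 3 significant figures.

78.3 kg

After draining 49% and refilling: 477 × 0.51 + 68 × 0.49 = 276.59 ppm.
Deficit to target: 338 − 276.59 = 61.41 mg/L.
As CaCO₃: 61.41 mg/L × 868,000 L = 53,300 g; ÷ 100.1 = 532.5 mol Ca²⁺.
Mass: 532.5 × 147 = 78,280 g.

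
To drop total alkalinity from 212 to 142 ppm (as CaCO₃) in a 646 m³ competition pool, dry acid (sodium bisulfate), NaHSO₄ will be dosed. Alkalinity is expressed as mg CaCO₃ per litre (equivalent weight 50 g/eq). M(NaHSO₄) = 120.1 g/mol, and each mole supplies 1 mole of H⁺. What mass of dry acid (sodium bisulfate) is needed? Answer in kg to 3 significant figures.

109 kg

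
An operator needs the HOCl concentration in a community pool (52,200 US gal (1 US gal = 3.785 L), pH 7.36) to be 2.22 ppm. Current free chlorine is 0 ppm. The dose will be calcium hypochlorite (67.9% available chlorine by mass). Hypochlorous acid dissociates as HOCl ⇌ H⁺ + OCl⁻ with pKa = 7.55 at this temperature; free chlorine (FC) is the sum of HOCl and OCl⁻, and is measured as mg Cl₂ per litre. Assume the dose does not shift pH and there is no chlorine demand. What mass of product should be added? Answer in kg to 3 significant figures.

Volume: 52,200 US gal × 3.785 L/gal = 197,577 L.
[OCl⁻]/[HOCl] = 10^(pH − pKa) = 10^(7.36 − 7.55) = 0.6457; fraction as HOCl = 1/(1 + 0.6457) = 0.6077.
Free chlorine required for 2.22 ppm HOCl: 2.22 / 0.6077 = 3.653 ppm.
FC to add: 3.653 − 0 = 3.653 mg/L as Cl₂.
Cl₂ equivalent: 3.653 mg/L × 197,577 L = 721.8 g.
Product at 67.9% available Cl: 721.8 / 0.679 = 1063 g.

1.06 kg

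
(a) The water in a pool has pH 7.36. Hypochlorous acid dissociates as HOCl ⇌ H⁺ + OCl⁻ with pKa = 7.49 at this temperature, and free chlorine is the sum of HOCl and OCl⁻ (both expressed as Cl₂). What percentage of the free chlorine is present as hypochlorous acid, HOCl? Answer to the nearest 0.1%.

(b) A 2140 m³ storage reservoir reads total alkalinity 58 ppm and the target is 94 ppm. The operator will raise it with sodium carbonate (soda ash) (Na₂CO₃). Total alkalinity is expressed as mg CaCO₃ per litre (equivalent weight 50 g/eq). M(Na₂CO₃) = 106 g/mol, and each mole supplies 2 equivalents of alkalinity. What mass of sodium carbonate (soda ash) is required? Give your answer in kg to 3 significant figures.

(a) [OCl⁻]/[HOCl] = 10^(pH − pKa) = 10^(7.36 − 7.49) = 10^-0.13 = 0.7413.
(a) Fraction as HOCl = 1 / (1 + 0.7413) = 0.5743.

(b) Volume: 2140 m³ = 2,140,000 L.
(b) Alkalinity to add: (94 − 58) = 36 mg/L as CaCO₃ × 2,140,000 L = 77,040 g as CaCO₃.
(b) Equivalents: 77,040 g ÷ 50 g/eq = 1541 eq.
(b) Each mole of Na₂CO₃ supplies 2 eq, so 1541 / 2 = 770.4 mol.
(b) Mass: 770.4 mol × 106 g/mol = 81,660 g.

(a) 57.4%; (b) 81.7 kg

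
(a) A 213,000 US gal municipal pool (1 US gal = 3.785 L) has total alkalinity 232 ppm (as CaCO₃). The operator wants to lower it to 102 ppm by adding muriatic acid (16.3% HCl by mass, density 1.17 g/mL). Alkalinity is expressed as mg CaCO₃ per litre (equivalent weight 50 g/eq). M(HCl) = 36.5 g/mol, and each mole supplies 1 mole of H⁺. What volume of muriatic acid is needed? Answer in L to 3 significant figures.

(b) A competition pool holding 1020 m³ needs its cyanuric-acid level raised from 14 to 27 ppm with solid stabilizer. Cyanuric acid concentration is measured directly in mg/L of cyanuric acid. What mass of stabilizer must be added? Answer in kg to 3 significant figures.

(a) Volume: 213,000 US gal × 3.785 L/gal = 806,205 L.
(a) Alkalinity to neutralize: (232 − 102) = 130 mg/L as CaCO₃ × 806,205 L = 104,800 g as CaCO₃.
(a) Equivalents of H⁺ required: 104,800 ÷ 50 g/eq = 2096 eq = 2096 mol HCl.
(a) Mass of HCl: 2096 × 36.5 = 76,510 g.
(a) Mass of 16.3% solution: 76,510 / 0.163 = 469,400 g.
(a) Volume: 469,400 g ÷ 1.17 g/mL = 401,200 mL.

(b) Volume: 1020 m³ = 1,020,000 L.
(b) CYA to add: (27 − 14) = 13 mg/L × 1,020,000 L = 13,260 g cyanuric acid.

(a) 401 L; (b) 13.3 kg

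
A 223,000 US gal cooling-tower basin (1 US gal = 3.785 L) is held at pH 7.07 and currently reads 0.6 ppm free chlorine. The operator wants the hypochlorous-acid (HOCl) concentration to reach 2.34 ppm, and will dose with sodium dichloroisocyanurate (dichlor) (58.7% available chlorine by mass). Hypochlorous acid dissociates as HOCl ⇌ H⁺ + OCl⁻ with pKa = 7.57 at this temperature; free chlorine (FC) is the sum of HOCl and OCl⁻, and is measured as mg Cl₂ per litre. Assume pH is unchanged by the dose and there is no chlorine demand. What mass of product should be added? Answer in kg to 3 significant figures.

3.57 kg

Volume: 223,000 US gal × 3.785 L/gal = 844,055 L.
[OCl⁻]/[HOCl] = 10^(pH − pKa) = 10^(7.07 − 7.57) = 0.3162; fraction as HOCl = 1/(1 + 0.3162) = 0.7597.
Free chlorine required for 2.34 ppm HOCl: 2.34 / 0.7597 = 3.08 ppm.
FC to add: 3.08 − 0.6 = 2.48 mg/L as Cl₂.
Cl₂ equivalent: 2.48 mg/L × 844,055 L = 2093 g.
Product at 58.7% available Cl: 2093 / 0.587 = 3566 g.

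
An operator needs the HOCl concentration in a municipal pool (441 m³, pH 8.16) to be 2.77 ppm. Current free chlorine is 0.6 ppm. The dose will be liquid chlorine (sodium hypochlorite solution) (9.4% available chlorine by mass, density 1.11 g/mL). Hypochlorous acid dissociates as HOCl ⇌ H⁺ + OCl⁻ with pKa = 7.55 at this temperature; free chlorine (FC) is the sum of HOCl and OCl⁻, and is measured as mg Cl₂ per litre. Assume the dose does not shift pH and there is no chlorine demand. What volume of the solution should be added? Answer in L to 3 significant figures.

56.9 L

Volume: 441 m³ = 441,000 L.
[OCl⁻]/[HOCl] = 10^(pH − pKa) = 10^(8.16 − 7.55) = 4.074; fraction as HOCl = 1/(1 + 4.074) = 0.1971.
Free chlorine required for 2.77 ppm HOCl: 2.77 / 0.1971 = 14.05 ppm.
FC to add: 14.05 − 0.6 = 13.45 mg/L as Cl₂.
Cl₂ equivalent: 13.45 mg/L × 441,000 L = 5933 g.
Product at 9.4% available Cl: 5933 / 0.094 = 63,120 g.
Volume: 63,120 g ÷ 1.11 g/mL = 56,870 mL.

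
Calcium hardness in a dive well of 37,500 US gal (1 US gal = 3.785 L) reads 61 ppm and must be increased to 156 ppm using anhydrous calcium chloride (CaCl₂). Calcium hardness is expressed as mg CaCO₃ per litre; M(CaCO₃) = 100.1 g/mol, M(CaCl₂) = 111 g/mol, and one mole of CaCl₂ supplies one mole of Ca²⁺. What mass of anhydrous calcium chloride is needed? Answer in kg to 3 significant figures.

Volume: 37,500 US gal × 3.785 L/gal = 141,938 L.
Hardness to add: (156 − 61) = 95 mg/L as CaCO₃ × 141,938 L = 13,480 g as CaCO₃.
Moles of Ca²⁺ (1 mol Ca²⁺ ≡ 1 mol CaCO₃): 13,480 / 100.1 g/mol = 134.7 mol.
Mass of CaCl₂: 134.7 × 111 = 14,950 g.

15.0 kg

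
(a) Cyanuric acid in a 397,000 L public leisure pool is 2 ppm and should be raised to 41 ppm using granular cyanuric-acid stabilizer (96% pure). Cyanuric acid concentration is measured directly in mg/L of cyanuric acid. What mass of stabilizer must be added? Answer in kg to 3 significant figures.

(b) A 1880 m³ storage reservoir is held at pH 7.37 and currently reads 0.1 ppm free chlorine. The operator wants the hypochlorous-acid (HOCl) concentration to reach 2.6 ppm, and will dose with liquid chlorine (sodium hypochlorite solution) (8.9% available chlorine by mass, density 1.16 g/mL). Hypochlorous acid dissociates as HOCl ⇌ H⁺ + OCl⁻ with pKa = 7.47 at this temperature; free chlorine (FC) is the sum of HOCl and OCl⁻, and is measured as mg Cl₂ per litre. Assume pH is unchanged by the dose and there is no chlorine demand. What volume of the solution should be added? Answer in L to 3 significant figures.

(a) CYA to add: (41 − 2) = 39 mg/L × 397,000 L = 15,480 g cyanuric acid.
(a) At 96% purity: 15,480 / 0.96 = 16,130 g product.

(b) Volume: 1880 m³ = 1,880,000 L.
(b) [OCl⁻]/[HOCl] = 10^(pH − pKa) = 10^(7.37 − 7.47) = 0.7943; fraction as HOCl = 1/(1 + 0.7943) = 0.5573.
(b) Free chlorine required for 2.6 ppm HOCl: 2.6 / 0.5573 = 4.665 ppm.
(b) FC to add: 4.665 − 0.1 = 4.565 mg/L as Cl₂.
(b) Cl₂ equivalent: 4.565 mg/L × 1,880,000 L = 8583 g.
(b) Product at 8.9% available Cl: 8583 / 0.089 = 96,430 g.
(b) Volume: 96,430 g ÷ 1.16 g/mL = 83,130 mL.

(a) 16.1 kg; (b) 83.1 L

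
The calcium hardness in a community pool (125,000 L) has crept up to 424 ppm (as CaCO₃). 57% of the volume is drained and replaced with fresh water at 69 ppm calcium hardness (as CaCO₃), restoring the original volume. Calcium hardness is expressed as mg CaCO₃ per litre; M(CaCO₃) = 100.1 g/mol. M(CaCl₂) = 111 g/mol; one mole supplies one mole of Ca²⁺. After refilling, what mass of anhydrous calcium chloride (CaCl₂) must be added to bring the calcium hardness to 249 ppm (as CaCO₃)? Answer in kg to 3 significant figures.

3.79 kg

After draining 57% and refilling: 424 × 0.43 + 69 × 0.57 = 221.65 ppm.
Deficit to target: 249 − 221.65 = 27.35 mg/L.
As CaCO₃: 27.35 mg/L × 125,000 L = 3419 g; ÷ 100.1 = 34.15 mol Ca²⁺.
Mass: 34.15 × 111 = 3791 g.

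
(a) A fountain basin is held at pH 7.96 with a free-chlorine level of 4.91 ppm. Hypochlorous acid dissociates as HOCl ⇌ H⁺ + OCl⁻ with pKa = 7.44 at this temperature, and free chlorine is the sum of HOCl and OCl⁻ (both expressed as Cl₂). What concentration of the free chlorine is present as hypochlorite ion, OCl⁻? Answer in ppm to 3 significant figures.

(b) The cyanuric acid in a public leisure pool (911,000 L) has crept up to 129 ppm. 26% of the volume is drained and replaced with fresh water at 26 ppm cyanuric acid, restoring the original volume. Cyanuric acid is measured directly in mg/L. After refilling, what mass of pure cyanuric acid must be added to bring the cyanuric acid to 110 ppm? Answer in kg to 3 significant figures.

(a) [OCl⁻]/[HOCl] = 10^(pH − pKa) = 10^(7.96 − 7.44) = 10^0.52 = 3.311.
(a) Fraction as HOCl = 1 / (1 + 3.311) = 0.2319.
(a) OCl⁻ = (1 − 0.2319) × 4.91 ppm = 3.771 ppm.

(b) After draining 26% and refilling: 129 × 0.74 + 26 × 0.26 = 102.22 ppm.
(b) Deficit to target: 110 − 102.22 = 7.78 mg/L.
(b) Mass: 7.78 mg/L × 911,000 L = 7088 g cyanuric acid.

(a) 3.77 ppm; (b) 7.09 kg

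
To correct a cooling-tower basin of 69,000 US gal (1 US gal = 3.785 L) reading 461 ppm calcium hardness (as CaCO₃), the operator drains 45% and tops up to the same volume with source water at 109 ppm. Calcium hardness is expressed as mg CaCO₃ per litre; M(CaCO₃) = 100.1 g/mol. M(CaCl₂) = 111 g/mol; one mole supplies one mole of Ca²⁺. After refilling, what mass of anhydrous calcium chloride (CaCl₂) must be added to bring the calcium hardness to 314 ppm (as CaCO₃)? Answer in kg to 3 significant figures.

3.30 kg

Volume: 69,000 US gal × 3.785 L/gal = 261,165 L.
After draining 45% and refilling: 461 × 0.55 + 109 × 0.45 = 302.6 ppm.
Deficit to target: 314 − 302.6 = 11.4 mg/L.
As CaCO₃: 11.4 mg/L × 261,165 L = 2977 g; ÷ 100.1 = 29.74 mol Ca²⁺.
Mass: 29.74 × 111 = 3301 g.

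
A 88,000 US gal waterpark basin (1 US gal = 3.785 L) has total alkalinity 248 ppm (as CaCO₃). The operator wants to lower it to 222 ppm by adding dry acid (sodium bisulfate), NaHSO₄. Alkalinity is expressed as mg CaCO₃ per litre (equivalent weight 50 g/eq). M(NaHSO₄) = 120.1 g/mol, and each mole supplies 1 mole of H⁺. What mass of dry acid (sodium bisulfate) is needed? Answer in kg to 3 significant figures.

20.8 kg

Volume: 88,000 US gal × 3.785 L/gal = 333,080 L.
Alkalinity to neutralize: (248 − 222) = 26 mg/L as CaCO₃ × 333,080 L = 8660 g as CaCO₃.
Equivalents of H⁺ required: 8660 ÷ 50 g/eq = 173.2 eq = 173.2 mol NaHSO₄.
Mass of NaHSO₄: 173.2 × 120.1 = 20,800 g.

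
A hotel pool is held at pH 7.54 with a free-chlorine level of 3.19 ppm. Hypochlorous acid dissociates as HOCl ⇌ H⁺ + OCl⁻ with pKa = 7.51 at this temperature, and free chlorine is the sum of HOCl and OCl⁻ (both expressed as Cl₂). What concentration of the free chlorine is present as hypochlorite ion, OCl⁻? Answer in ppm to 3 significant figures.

[OCl⁻]/[HOCl] = 10^(pH − pKa) = 10^(7.54 − 7.51) = 10^0.03 = 1.072.
Fraction as HOCl = 1 / (1 + 1.072) = 0.4827.
OCl⁻ = (1 − 0.4827) × 3.19 ppm = 1.65 ppm.

1.65 ppm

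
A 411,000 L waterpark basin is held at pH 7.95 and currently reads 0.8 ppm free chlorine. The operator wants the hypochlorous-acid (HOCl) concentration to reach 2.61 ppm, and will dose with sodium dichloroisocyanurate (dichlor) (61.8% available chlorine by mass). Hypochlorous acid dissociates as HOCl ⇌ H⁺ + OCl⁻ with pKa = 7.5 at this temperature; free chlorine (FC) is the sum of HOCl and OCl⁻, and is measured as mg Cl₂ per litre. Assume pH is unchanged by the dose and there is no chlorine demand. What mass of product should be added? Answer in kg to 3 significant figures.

6.10 kg

[OCl⁻]/[HOCl] = 10^(pH − pKa) = 10^(7.95 − 7.5) = 2.818; fraction as HOCl = 1/(1 + 2.818) = 0.2619.
Free chlorine required for 2.61 ppm HOCl: 2.61 / 0.2619 = 9.966 ppm.
FC to add: 9.966 − 0.8 = 9.166 mg/L as Cl₂.
Cl₂ equivalent: 9.166 mg/L × 411,000 L = 3767 g.
Product at 61.8% available Cl: 3767 / 0.618 = 6096 g.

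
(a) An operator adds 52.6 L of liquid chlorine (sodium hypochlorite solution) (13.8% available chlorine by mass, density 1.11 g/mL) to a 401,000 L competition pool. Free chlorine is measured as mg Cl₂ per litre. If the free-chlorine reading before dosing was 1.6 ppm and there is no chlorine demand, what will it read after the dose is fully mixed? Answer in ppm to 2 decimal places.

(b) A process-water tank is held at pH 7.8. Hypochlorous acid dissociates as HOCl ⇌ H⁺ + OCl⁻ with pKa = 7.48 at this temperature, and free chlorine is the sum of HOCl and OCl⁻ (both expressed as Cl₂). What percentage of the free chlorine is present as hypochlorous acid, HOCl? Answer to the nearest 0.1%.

(a) 21.69 ppm; (b) 32.4%

(a) Mass of solution: 52.6 L × 1000 mL/L × 1.11 g/mL = 58,390 g.
(a) Available chlorine delivered: 58,390 g × 0.138 = 8057 g as Cl₂.
(a) Concentration rise: 8057 g / 401,000 L = 20.09 mg/L = 20.09 ppm.
(a) Final FC: 1.6 + 20.09 = 21.69 ppm.

(b) [OCl⁻]/[HOCl] = 10^(pH − pKa) = 10^(7.8 − 7.48) = 10^0.32 = 2.089.
(b) Fraction as HOCl = 1 / (1 + 2.089) = 0.3237.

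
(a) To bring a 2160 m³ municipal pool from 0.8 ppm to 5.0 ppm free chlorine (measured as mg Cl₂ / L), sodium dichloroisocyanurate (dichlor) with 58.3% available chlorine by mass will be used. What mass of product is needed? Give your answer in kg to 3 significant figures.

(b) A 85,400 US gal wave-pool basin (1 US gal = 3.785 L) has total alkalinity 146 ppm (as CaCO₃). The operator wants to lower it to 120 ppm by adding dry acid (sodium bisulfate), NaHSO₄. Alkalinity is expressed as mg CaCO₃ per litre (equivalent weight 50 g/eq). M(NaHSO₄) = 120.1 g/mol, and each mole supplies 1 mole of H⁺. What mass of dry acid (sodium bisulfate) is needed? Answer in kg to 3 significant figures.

(a) Volume: 2160 m³ = 2,160,000 L.
(a) Chlorine deficit: 5.0 − 0.8 = 4.2 ppm = 4.2 mg/L as Cl₂.
(a) Cl₂ equivalent needed: 4.2 mg/L × 2,160,000 L = 9,072,000 mg = 9072 g.
(a) Product at 58.3% available chlorine: 9072 / 0.583 = 15,560 g.

(b) Volume: 85,400 US gal × 3.785 L/gal = 323,239 L.
(b) Alkalinity to neutralize: (146 − 120) = 26 mg/L as CaCO₃ × 323,239 L = 8404 g as CaCO₃.
(b) Equivalents of H⁺ required: 8404 ÷ 50 g/eq = 168.1 eq = 168.1 mol NaHSO₄.
(b) Mass of NaHSO₄: 168.1 × 120.1 = 20,190 g.

(a) 15.6 kg; (b) 20.2 kg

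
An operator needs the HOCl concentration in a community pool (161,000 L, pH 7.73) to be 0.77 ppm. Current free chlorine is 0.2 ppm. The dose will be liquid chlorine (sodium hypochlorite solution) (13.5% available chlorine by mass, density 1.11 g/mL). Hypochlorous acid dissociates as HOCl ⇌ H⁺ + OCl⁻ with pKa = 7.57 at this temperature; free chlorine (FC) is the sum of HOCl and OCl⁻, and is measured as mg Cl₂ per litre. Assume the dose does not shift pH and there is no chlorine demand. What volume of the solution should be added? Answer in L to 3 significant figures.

1.81 L

[OCl⁻]/[HOCl] = 10^(pH − pKa) = 10^(7.73 − 7.57) = 1.445; fraction as HOCl = 1/(1 + 1.445) = 0.4089.
Free chlorine required for 0.77 ppm HOCl: 0.77 / 0.4089 = 1.883 ppm.
FC to add: 1.883 − 0.2 = 1.683 mg/L as Cl₂.
Cl₂ equivalent: 1.683 mg/L × 161,000 L = 271 g.
Product at 13.5% available Cl: 271 / 0.135 = 2007 g.
Volume: 2007 g ÷ 1.11 g/mL = 1808 mL.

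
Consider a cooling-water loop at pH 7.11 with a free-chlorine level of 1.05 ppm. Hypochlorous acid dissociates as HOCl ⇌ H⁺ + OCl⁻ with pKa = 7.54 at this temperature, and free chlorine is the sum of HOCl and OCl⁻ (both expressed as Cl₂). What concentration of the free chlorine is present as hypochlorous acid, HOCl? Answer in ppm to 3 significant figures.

[OCl⁻]/[HOCl] = 10^(pH − pKa) = 10^(7.11 − 7.54) = 10^-0.43 = 0.3715.
Fraction as HOCl = 1 / (1 + 0.3715) = 0.7291.
HOCl = 0.7291 × 1.05 ppm = 0.7656 ppm.

0.766 ppm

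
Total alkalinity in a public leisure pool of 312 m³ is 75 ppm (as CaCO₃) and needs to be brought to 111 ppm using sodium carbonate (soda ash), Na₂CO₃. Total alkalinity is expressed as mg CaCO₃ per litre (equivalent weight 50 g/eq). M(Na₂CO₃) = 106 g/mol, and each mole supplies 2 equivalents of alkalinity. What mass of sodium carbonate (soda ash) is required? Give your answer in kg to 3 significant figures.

11.9 kg

Volume: 312 m³ = 312,000 L.
Alkalinity to add: (111 − 75) = 36 mg/L as CaCO₃ × 312,000 L = 11,230 g as CaCO₃.
Equivalents: 11,230 g ÷ 50 g/eq = 224.6 eq.
Each mole of Na₂CO₃ supplies 2 eq, so 224.6 / 2 = 112.3 mol.
Mass: 112.3 mol × 106 g/mol = 11,910 g.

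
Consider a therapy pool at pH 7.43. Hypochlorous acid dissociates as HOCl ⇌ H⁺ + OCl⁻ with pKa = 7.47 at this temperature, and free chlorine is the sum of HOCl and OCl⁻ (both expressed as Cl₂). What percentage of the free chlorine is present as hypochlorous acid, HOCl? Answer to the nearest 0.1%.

52.3%

[OCl⁻]/[HOCl] = 10^(pH − pKa) = 10^(7.43 − 7.47) = 10^-0.04 = 0.912.
Fraction as HOCl = 1 / (1 + 0.912) = 0.523.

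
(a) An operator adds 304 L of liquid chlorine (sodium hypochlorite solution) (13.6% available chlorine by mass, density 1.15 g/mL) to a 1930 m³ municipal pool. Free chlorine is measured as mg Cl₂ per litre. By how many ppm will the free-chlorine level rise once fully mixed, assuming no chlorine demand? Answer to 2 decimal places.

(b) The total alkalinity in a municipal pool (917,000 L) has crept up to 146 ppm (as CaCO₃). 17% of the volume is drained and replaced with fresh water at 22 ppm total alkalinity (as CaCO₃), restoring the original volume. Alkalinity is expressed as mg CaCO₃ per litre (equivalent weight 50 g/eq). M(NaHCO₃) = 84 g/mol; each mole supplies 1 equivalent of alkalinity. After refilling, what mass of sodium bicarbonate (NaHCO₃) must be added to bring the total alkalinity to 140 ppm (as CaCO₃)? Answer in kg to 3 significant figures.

(a) Volume: 1930 m³ = 1,930,000 L.
(a) Mass of solution: 304 L × 1000 mL/L × 1.15 g/mL = 349,600 g.
(a) Available chlorine delivered: 349,600 g × 0.136 = 47,550 g as Cl₂.
(a) Concentration rise: 47,550 g / 1,930,000 L = 24.64 mg/L = 24.64 ppm.

(b) After draining 17% and refilling: 146 × 0.83 + 22 × 0.17 = 124.92 ppm.
(b) Deficit to target: 140 − 124.92 = 15.08 mg/L.
(b) As CaCO₃: 15.08 mg/L × 917,000 L = 13,830 g; ÷ 50 g/eq ÷ 1 = 276.6 mol NaHCO₃.
(b) Mass: 276.6 × 84 = 23,230 g.

(a) 24.64 ppm; (b) 23.2 kg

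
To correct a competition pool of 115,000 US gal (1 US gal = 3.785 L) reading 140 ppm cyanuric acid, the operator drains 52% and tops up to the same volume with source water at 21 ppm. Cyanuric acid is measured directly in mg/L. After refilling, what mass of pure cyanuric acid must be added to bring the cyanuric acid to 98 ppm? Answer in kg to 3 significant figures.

8.65 kg

Volume: 115,000 US gal × 3.785 L/gal = 435,275 L.
After draining 52% and refilling: 140 × 0.48 + 21 × 0.52 = 78.12 ppm.
Deficit to target: 98 − 78.12 = 19.88 mg/L.
Mass: 19.88 mg/L × 435,275 L = 8653 g cyanuric acid.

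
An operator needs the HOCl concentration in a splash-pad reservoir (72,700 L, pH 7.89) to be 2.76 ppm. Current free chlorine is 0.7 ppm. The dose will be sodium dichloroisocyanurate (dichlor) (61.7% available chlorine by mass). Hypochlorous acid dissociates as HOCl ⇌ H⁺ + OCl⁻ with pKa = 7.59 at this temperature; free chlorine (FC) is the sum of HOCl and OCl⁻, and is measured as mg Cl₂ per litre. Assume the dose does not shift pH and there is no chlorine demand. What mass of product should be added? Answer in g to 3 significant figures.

892 g

[OCl⁻]/[HOCl] = 10^(pH − pKa) = 10^(7.89 − 7.59) = 1.995; fraction as HOCl = 1/(1 + 1.995) = 0.3339.
Free chlorine required for 2.76 ppm HOCl: 2.76 / 0.3339 = 8.267 ppm.
FC to add: 8.267 − 0.7 = 7.567 mg/L as Cl₂.
Cl₂ equivalent: 7.567 mg/L × 72,700 L = 550.1 g.
Product at 61.7% available Cl: 550.1 / 0.617 = 891.6 g.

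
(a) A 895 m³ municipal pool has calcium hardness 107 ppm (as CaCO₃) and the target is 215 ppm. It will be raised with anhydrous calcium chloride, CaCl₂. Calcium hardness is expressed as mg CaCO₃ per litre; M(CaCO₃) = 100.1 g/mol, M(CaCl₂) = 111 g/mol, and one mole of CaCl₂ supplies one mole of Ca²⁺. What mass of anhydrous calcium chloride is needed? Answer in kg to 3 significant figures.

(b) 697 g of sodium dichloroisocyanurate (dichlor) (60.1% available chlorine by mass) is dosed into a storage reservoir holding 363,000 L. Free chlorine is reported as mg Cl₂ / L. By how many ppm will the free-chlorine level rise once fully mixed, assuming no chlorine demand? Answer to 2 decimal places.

(a) 107 kg; (b) 1.15 ppm

(a) Volume: 895 m³ = 895,000 L.
(a) Hardness to add: (215 − 107) = 108 mg/L as CaCO₃ × 895,000 L = 96,660 g as CaCO₃.
(a) Moles of Ca²⁺ (1 mol Ca²⁺ ≡ 1 mol CaCO₃): 96,660 / 100.1 g/mol = 965.6 mol.
(a) Mass of CaCl₂: 965.6 × 111 = 107,200 g.

(b) Available chlorine delivered: 697 g × 0.601 = 418.9 g as Cl₂.
(b) Concentration rise: 418.9 g / 363,000 L = 1.154 mg/L = 1.15 ppm.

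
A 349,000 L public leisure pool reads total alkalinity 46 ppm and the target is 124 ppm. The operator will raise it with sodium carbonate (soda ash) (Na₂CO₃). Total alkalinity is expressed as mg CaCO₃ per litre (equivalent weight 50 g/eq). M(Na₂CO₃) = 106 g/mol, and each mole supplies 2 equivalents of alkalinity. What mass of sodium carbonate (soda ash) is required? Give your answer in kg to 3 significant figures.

28.9 kg

Alkalinity to add: (124 − 46) = 78 mg/L as CaCO₃ × 349,000 L = 27,220 g as CaCO₃.
Equivalents: 27,220 g ÷ 50 g/eq = 544.4 eq.
Each mole of Na₂CO₃ supplies 2 eq, so 544.4 / 2 = 272.2 mol.
Mass: 272.2 mol × 106 g/mol = 28,860 g.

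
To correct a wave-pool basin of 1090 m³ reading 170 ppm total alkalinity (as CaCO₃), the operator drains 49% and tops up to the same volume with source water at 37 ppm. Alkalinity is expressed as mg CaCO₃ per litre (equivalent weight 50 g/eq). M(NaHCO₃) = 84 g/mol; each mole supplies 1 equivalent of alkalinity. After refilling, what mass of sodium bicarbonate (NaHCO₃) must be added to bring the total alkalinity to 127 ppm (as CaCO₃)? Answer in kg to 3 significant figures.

40.6 kg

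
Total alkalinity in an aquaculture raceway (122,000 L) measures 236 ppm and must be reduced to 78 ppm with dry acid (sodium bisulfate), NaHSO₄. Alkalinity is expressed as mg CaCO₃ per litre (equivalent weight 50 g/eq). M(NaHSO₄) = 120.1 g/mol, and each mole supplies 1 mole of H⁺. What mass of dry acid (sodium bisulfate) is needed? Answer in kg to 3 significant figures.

Alkalinity to neutralize: (236 − 78) = 158 mg/L as CaCO₃ × 122,000 L = 19,280 g as CaCO₃.
Equivalents of H⁺ required: 19,280 ÷ 50 g/eq = 385.5 eq = 385.5 mol NaHSO₄.
Mass of NaHSO₄: 385.5 × 120.1 = 46,300 g.

46.3 kg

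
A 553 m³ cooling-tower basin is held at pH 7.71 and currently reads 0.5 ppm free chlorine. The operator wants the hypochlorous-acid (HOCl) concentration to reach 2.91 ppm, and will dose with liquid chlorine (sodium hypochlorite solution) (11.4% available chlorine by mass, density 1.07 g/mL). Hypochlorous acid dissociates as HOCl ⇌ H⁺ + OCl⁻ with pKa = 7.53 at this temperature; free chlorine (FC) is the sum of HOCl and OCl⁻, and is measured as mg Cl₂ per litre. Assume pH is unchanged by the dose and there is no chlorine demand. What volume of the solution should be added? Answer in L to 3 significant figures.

Volume: 553 m³ = 553,000 L.
[OCl⁻]/[HOCl] = 10^(pH − pKa) = 10^(7.71 − 7.53) = 1.514; fraction as HOCl = 1/(1 + 1.514) = 0.3978.
Free chlorine required for 2.91 ppm HOCl: 2.91 / 0.3978 = 7.314 ppm.
FC to add: 7.314 − 0.5 = 6.814 mg/L as Cl₂.
Cl₂ equivalent: 6.814 mg/L × 553,000 L = 3768 g.
Product at 11.4% available Cl: 3768 / 0.114 = 33,060 g.
Volume: 33,060 g ÷ 1.07 g/mL = 30,890 mL.

30.9 L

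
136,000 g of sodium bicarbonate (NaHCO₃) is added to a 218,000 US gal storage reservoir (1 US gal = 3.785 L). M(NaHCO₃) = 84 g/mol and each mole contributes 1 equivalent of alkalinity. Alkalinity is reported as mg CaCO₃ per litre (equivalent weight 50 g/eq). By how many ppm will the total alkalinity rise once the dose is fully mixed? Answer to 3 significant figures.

Volume: 218,000 US gal × 3.785 L/gal = 825,130 L.
Moles of NaHCO₃: 136,000 g ÷ 84 g/mol = 1619 mol → 1619 eq of alkalinity.
As CaCO₃: 1619 eq × 50 g/eq = 80,950 g.
Rise: 80,950 g / 825,130 L × 1000 = 98.11 mg/L.

98.1 ppm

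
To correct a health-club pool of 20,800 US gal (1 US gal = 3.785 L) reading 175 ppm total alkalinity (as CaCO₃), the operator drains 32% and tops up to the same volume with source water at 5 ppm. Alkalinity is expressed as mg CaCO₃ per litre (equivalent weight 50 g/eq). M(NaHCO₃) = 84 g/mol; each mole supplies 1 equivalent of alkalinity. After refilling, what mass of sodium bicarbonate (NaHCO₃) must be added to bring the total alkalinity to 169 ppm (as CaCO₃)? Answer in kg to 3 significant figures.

6.40 kg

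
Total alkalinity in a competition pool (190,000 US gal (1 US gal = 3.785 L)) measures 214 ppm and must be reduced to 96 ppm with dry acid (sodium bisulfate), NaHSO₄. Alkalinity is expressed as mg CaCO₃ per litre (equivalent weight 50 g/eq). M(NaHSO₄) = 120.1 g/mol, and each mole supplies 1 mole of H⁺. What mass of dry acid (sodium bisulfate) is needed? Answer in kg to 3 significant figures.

Volume: 190,000 US gal × 3.785 L/gal = 719,150 L.
Alkalinity to neutralize: (214 − 96) = 118 mg/L as CaCO₃ × 719,150 L = 84,860 g as CaCO₃.
Equivalents of H⁺ required: 84,860 ÷ 50 g/eq = 1697 eq = 1697 mol NaHSO₄.
Mass of NaHSO₄: 1697 × 120.1 = 203,800 g.

204 kg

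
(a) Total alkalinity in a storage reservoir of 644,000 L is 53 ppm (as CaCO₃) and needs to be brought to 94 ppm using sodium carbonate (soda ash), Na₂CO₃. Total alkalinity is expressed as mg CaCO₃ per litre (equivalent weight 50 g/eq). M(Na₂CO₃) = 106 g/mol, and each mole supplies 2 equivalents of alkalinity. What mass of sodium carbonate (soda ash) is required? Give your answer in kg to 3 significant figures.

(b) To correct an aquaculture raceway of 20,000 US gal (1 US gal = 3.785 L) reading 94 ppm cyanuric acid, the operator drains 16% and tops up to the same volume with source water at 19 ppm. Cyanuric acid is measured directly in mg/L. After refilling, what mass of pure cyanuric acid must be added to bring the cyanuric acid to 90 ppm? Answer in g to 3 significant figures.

(a) 28.0 kg; (b) 606 g

(a) Alkalinity to add: (94 − 53) = 41 mg/L as CaCO₃ × 644,000 L = 26,400 g as CaCO₃.
(a) Equivalents: 26,400 g ÷ 50 g/eq = 528.1 eq.
(a) Each mole of Na₂CO₃ supplies 2 eq, so 528.1 / 2 = 264 mol.
(a) Mass: 264 mol × 106 g/mol = 27,990 g.

(b) Volume: 20,000 US gal × 3.785 L/gal = 75,700 L.
(b) After draining 16% and refilling: 94 × 0.84 + 19 × 0.16 = 82 ppm.
(b) Deficit to target: 90 − 82 = 8 mg/L.
(b) Mass: 8 mg/L × 75,700 L = 605.6 g cyanuric acid.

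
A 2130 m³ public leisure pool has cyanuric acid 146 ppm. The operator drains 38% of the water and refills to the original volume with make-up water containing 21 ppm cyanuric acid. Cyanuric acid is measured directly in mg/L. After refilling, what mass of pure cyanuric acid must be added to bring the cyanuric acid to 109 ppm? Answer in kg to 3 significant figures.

Volume: 2130 m³ = 2,130,000 L.
After draining 38% and refilling: 146 × 0.62 + 21 × 0.38 = 98.5 ppm.
Deficit to target: 109 − 98.5 = 10.5 mg/L.
Mass: 10.5 mg/L × 2,130,000 L = 22,360 g cyanuric acid.

22.4 kg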